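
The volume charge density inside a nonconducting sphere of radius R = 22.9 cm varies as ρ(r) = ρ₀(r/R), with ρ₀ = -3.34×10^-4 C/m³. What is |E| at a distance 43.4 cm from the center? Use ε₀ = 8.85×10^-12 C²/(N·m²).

E ≈ 6.02×10^5 N/C

Take a concentric spherical Gaussian surface of radius r = 43.4 cm (r > R, all charge enclosed).
Q_enc = 4π ∫₀^R ρ₀(r'/R)^1 r'² dr' = 4πρ₀R³/4 = -1.26e-5 C.
Applying ∮E·dA = Q_enc/ε₀ with Φ = E(4πr²):
E = |Q_enc|/(4πε₀r²) = (1.26e-5)/(4π·8.85×10^-12·(0.434)²) = 6.02e5 N/C.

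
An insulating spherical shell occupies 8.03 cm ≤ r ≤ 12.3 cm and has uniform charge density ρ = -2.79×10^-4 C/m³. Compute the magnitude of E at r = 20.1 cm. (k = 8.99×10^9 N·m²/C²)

|E| ≈ 3.49×10^5 N/C

By spherical symmetry E is radial; choose a Gaussian sphere of radius r = 20.1 cm (r > 12.3 cm, enclosing the whole shell).
Q_enc = ρ·(4π/3)(b³ − a³) = (-2.79×10^-4)·(4π/3)·((0.123)³ − (0.0803)³) = -1.57×10^-6 C.
Since E is radial and uniform over the Gaussian sphere, Φ = E·4πr² = Q_enc/ε₀.
E = k|Q_enc|/r² = (8.99×10^9)(1.57×10^-6)/(0.201)² = 3.49×10^5 N/C.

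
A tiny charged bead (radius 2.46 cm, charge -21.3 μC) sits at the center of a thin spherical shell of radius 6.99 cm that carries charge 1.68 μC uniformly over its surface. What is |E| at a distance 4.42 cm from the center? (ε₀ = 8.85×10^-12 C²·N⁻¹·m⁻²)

Symmetry ⇒ E = E(r) r̂. Gaussian sphere of radius r = 4.42 cm (between the bodies, 2.46 cm < r < 6.99 cm).
Only the inner charge is enclosed; the outer shell contributes nothing inside itself. Q_enc = -21.3 μC = -2.13e-5 C.
Gauss's law: E·4πr² = Q_enc/ε₀.
E = |Q_enc|/(4πε₀r²) = (2.13e-5)/(4π·8.85×10^-12·(0.0442)²) = 9.80×10^7 N/C.

|E| ≈ 9.80e7 V/m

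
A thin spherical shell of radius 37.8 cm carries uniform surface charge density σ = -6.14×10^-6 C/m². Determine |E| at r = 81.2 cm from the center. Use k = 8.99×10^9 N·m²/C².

|E| ≈ 1.50e5 N/C

Use a concentric Gaussian sphere at r = 81.2 cm (r > 37.8 cm).
The entire shell is enclosed: Q_enc = σ·4πR² = (-6.14×10^-6)·4π·(0.378)² = -1.102e-5 C.
Applying ∮E·dA = Q_enc/ε₀ with Φ = E(4πr²):
E = k|Q_enc|/r² = (8.99×10^9)(1.102e-5)/(0.812)² = 1.50×10^5 N/C.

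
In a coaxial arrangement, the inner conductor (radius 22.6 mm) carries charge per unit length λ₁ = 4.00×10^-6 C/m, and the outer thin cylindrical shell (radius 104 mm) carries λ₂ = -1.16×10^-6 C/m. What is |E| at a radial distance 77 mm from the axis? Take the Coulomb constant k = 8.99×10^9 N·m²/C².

E = 9.34×10^5 V/m

Choose a coaxial cylinder of radius r = 77 mm (arbitrary length L) as the Gaussian surface (between the conductors, 22.6 mm < r < 104 mm).
The shell at 104 mm lies outside the Gaussian surface, so λ_enc = λ₁ = 4.00e-6 C/m.
Since E is radial and uniform over the curved surface, Φ = E·2πrL = Q_enc/ε₀ = λ_enc L/ε₀.
E = 2k|λ_enc|/r = 2(8.99×10^9)(4.00×10^-6)/(0.077) = 9.34×10^5 N/C.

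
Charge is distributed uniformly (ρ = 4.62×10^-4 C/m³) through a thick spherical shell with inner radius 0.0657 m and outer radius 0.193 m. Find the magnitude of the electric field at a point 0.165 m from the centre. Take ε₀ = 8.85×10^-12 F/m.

Take a concentric spherical Gaussian surface of radius r = 0.165 m (within the shell material, 0.0657 m < r < 0.193 m).
Only the shell between 0.0657 m and r is enclosed: Q_enc = ρ·(4π/3)(r³ − a³) = (4.62e-4)·(4π/3)·((0.165)³ − (0.0657)³) = 8.144×10^-6 C.
Since E is radial and uniform over the Gaussian sphere, Φ = E·4πr² = Q_enc/ε₀.
E = |Q_enc|/(4πε₀r²) = (8.144e-6)/(4π·8.85×10^-12·(0.165)²) = 2.69e6 N/C.

2.69e6 N/C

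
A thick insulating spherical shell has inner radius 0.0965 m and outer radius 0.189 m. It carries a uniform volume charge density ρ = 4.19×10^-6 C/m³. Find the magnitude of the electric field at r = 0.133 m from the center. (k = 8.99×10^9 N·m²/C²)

1.30e4 V/m

By spherical symmetry E is radial; choose a Gaussian sphere of radius r = 0.133 m (within the shell material, 0.0965 m < r < 0.189 m).
Enclosed charge is the volume from a to r: Q_enc = (4π/3)ρ(r³ − a³) = 2.552×10^-8 C.
By Gauss's law, ∮E·dA = E·4πr² = Q_enc/ε₀.
E = k|Q_enc|/r² = (8.99×10^9)(2.552×10^-8)/(0.133)² = 1.30×10^4 N/C.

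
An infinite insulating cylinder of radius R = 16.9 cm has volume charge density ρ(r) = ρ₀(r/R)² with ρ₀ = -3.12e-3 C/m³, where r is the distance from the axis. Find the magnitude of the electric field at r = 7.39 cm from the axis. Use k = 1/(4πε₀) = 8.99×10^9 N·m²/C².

E = 1.25e6 V/m

Coaxial Gaussian cylinder, radius r = 7.39 cm, length L (r < R).
λ_enc = ∫₀^r ρ(r')·2πr' dr' = (2πρ₀/R²)·r^4/4 = -5.118e-6 C/m.
Since E is radial and uniform over the curved surface, Φ = E·2πrL = Q_enc/ε₀ = λ_enc L/ε₀.
E = 2k|λ_enc|/r = 2(8.99×10^9)(5.118×10^-6)/(0.0739) = 1.25e6 N/C.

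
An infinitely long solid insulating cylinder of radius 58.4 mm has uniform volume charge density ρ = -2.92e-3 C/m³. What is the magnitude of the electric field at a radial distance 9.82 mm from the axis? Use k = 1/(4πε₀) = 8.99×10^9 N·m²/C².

Coaxial Gaussian cylinder, radius r = 9.82 mm, length L (r < R).
Charge inside radius r per length L is ρ·πr²·L, so λ_enc = ρπr² = -8.846×10^-7 C/m.
Gauss's law: E·2πrL = λ_enc L/ε₀.
E = 2k|λ_enc|/r = 2(8.99×10^9)(8.846×10^-7)/(0.00982) = 1.62e6 N/C.

|E| ≈ 1.62e6 N/C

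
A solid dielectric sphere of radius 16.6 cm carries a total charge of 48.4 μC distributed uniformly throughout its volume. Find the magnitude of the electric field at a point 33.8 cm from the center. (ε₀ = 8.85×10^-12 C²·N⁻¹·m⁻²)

E = 3.81×10^6 N/C

Use a concentric Gaussian sphere at r = 33.8 cm (r > R, so the entire charge is enclosed).
Q_enc = 48.4 μC = 4.84×10^-5 C.
By Gauss's law, ∮E·dA = E·4πr² = Q_enc/ε₀.
E = |Q_enc|/(4πε₀r²) = (4.84×10^-5)/(4π·8.85×10^-12·(0.338)²) = 3.81e6 N/C.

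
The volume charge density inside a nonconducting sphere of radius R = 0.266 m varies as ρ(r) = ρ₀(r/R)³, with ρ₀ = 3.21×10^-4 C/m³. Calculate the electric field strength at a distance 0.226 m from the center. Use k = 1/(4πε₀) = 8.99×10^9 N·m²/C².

By spherical symmetry E is radial; choose a Gaussian sphere of radius r = 0.226 m (r < R).
Q_enc = ∫₀^r ρ(r')·4πr'² dr' = (4πρ₀/R³) ∫₀^r r'^5 dr' = 4πρ₀ r^6/(6·R³) = 4.76×10^-6 C.
Since E is radial and uniform over the Gaussian sphere, Φ = E·4πr² = Q_enc/ε₀.
E = k|Q_enc|/r² = (8.99×10^9)(4.76e-6)/(0.226)² = 8.38e5 N/C.

8.38e5 V/m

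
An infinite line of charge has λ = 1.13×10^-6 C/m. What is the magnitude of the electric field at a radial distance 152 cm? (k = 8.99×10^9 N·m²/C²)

E ≈ 1.34×10^4 V/m

By cylindrical symmetry E is radial; use a coaxial Gaussian cylinder of radius 152 cm and length L.
Q_enc = λL, so λ_enc = 1.13×10^-6 C/m.
Applying ∮E·dA = Q_enc/ε₀ with the end caps contributing no flux:
E = 2k|λ_enc|/r = 2(8.99×10^9)(1.13×10^-6)/(1.52) = 1.34×10^4 N/C.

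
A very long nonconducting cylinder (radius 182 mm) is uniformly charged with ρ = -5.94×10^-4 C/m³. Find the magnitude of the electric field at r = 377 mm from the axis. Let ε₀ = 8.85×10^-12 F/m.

|E| ≈ 2.95×10^6 N/C

Coaxial Gaussian cylinder, radius r = 377 mm, length L (r > 182 mm, full cross-section enclosed).
λ_enc = ρ·πR² = (-5.94×10^-4)π(0.182)² = -6.181×10^-5 C/m.
Gauss's law: E·2πrL = λ_enc L/ε₀.
E = |λ_enc|/(2πε₀r) = (6.181×10^-5)/(2π·8.85×10^-12·0.377) = 2.95×10^6 N/C.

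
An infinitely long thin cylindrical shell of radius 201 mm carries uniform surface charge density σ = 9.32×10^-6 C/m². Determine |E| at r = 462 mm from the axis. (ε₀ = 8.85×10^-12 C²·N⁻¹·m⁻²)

Choose a coaxial cylinder of radius r = 462 mm (arbitrary length L) as the Gaussian surface (r > 201 mm).
The whole shell is enclosed: λ_enc = σ·2πR = (9.32×10^-6)·2π·(0.201) = 1.177×10^-5 C/m.
Since E is radial and uniform over the curved surface, Φ = E·2πrL = Q_enc/ε₀ = λ_enc L/ε₀.
E = |λ_enc|/(2πε₀r) = (1.177×10^-5)/(2π·8.85×10^-12·0.462) = 4.58e5 N/C.

4.58e5 N/C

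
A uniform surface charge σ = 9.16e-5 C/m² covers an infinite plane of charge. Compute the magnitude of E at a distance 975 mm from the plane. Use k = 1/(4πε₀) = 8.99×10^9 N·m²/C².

|E| = 5.17×10^6 N/C

The symmetry is planar: E is normal to the sheet and the same magnitude on both sides. Take a pillbox straddling the sheet with end-cap area A.
Flux Φ = 2EA and Q_enc = σA, so 2EA = σA/ε₀ ⇒ E = |σ|/(2ε₀), independent of distance.
E = 2πk|σ| = 2π(8.99×10^9)(9.16e-5) = 5.17×10^6 N/C.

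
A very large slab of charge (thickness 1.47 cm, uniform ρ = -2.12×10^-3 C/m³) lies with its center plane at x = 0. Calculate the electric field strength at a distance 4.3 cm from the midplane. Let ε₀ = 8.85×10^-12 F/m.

E ≈ 1.76×10^6 N/C

The point |x| = 4.3 cm lies outside the slab (half-thickness 0.00735 m). A symmetric pillbox spanning the full slab encloses Q_enc = ρ·d·A.
Flux = 2EA ⇒ E = |ρ|d/(2ε₀), independent of distance outside.
E = (2.12×10^-3)(0.0147)/(2·8.85×10^-12) = 1.76×10^6 N/C.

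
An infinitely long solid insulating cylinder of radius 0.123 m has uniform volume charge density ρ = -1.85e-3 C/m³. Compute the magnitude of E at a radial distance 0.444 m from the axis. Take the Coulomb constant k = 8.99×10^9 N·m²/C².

3.56×10^6 V/m

Take a coaxial cylindrical Gaussian surface of radius r = 0.444 m and length L (r > 0.123 m, full cross-section enclosed).
λ_enc = ρ·πR² = (-1.85e-3)π(0.123)² = -8.793e-5 C/m.
By Gauss's law (flux through the curved wall only), E·2πrL = λ_enc L/ε₀.
E = 2k|λ_enc|/r = 2(8.99×10^9)(8.793×10^-5)/(0.444) = 3.56×10^6 N/C.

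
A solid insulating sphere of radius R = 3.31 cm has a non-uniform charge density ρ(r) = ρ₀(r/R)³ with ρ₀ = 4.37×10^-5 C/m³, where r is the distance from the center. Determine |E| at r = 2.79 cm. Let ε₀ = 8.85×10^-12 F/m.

Take a concentric spherical Gaussian surface of radius r = 2.79 cm (r < R).
Q_enc = ∫₀^r ρ(r')·4πr'² dr' = (4πρ₀/R³) ∫₀^r r'^5 dr' = 4πρ₀ r^6/(6·R³) = 1.19×10^-9 C.
By Gauss's law, ∮E·dA = E·4πr² = Q_enc/ε₀.
E = |Q_enc|/(4πε₀r²) = (1.19e-9)/(4π·8.85×10^-12·(0.0279)²) = 1.38×10^4 N/C.

|E| ≈ 1.38e4 N/C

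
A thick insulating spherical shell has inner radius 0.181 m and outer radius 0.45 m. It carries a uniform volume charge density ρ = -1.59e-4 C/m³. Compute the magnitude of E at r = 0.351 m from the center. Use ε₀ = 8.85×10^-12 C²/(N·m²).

E ≈ 1.81e6 V/m

Symmetry ⇒ E = E(r) r̂. Gaussian sphere of radius r = 0.351 m (within the shell material, 0.181 m < r < 0.45 m).
Enclosed charge is the volume from a to r: Q_enc = (4π/3)ρ(r³ − a³) = -2.485e-5 C.
Applying ∮E·dA = Q_enc/ε₀ with Φ = E(4πr²):
E = |Q_enc|/(4πε₀r²) = (2.485×10^-5)/(4π·8.85×10^-12·(0.351)²) = 1.81×10^6 N/C.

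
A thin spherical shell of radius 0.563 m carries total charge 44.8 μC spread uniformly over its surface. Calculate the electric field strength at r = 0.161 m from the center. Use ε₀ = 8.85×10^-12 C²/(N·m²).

Symmetry ⇒ E = E(r) r̂. Gaussian sphere of radius r = 0.161 m (inside the shell, r < 0.563 m).
No charge lies within this surface, so Q_enc = 0 and Gauss's law gives E·4πr² = 0 ⇒ E = 0.

E = 0 (no enclosed charge)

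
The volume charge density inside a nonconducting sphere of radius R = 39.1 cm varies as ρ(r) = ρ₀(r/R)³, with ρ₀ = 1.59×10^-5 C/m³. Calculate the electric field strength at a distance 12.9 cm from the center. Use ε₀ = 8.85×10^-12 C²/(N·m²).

|E| ≈ 1.39×10^3 V/m

By spherical symmetry E is radial; choose a Gaussian sphere of radius r = 12.9 cm (r < R).
Q_enc = ∫₀^r ρ(r')·4πr'² dr' = (4πρ₀/R³) ∫₀^r r'^5 dr' = 4πρ₀ r^6/(6·R³) = 2.567×10^-9 C.
By Gauss's law, ∮E·dA = E·4πr² = Q_enc/ε₀.
E = |Q_enc|/(4πε₀r²) = (2.567×10^-9)/(4π·8.85×10^-12·(0.129)²) = 1.39×10^3 N/C.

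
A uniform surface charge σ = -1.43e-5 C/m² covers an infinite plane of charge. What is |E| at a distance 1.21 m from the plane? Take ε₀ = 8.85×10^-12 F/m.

|E| ≈ 8.08e5 N/C

By planar symmetry E is perpendicular to the sheet and uniform; use a Gaussian pillbox with flat faces of area A on each side of the sheet.
Flux Φ = 2EA and Q_enc = σA, so 2EA = σA/ε₀ ⇒ E = |σ|/(2ε₀), independent of distance.
E = |σ|/(2ε₀) = (1.43×10^-5)/(2·8.85×10^-12) = 8.08×10^5 N/C.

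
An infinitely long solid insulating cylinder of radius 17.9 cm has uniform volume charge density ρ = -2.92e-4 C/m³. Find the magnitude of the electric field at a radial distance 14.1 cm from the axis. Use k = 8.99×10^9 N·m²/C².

|E| = 2.33×10^6 N/C

Choose a coaxial cylinder of radius r = 14.1 cm (arbitrary length L) as the Gaussian surface (r < R).
Enclosed charge per unit length: λ_enc = ρ·πr² = (-2.92×10^-4)π(0.141)² = -1.824×10^-5 C/m.
Applying ∮E·dA = Q_enc/ε₀ with the end caps contributing no flux:
E = 2k|λ_enc|/r = 2(8.99×10^9)(1.824e-5)/(0.141) = 2.33×10^6 N/C.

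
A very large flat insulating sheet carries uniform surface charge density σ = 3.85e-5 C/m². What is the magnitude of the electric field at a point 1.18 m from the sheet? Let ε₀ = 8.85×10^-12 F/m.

2.18e6 N/C

The symmetry is planar: E is normal to the sheet and the same magnitude on both sides. Take a pillbox straddling the sheet with end-cap area A.
Flux Φ = 2EA and Q_enc = σA, so 2EA = σA/ε₀ ⇒ E = |σ|/(2ε₀), independent of distance.
E = |σ|/(2ε₀) = (3.85e-5)/(2·8.85×10^-12) = 2.18e6 N/C.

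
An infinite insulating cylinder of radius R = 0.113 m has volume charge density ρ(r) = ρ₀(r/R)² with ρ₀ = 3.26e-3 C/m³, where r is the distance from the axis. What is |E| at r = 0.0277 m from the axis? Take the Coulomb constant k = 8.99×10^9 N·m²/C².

Take a coaxial cylindrical Gaussian surface of radius r = 0.0277 m and length L (r < R).
λ_enc = ∫₀^r ρ(r')·2πr' dr' = (2πρ₀/R²)·r^4/4 = 2.361×10^-7 C/m.
By Gauss's law (flux through the curved wall only), E·2πrL = λ_enc L/ε₀.
E = 2k|λ_enc|/r = 2(8.99×10^9)(2.361×10^-7)/(0.0277) = 1.53×10^5 N/C.

1.53×10^5 N/C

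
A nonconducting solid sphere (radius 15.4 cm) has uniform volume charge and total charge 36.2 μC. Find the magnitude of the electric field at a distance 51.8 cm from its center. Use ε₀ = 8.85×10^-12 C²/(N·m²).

|E| = 1.21e6 N/C

By spherical symmetry E is radial; choose a Gaussian sphere of radius r = 51.8 cm (r > R, so the entire charge is enclosed).
Q_enc = 36.2 μC = 3.62×10^-5 C.
By Gauss's law, ∮E·dA = E·4πr² = Q_enc/ε₀.
E = |Q_enc|/(4πε₀r²) = (3.62×10^-5)/(4π·8.85×10^-12·(0.518)²) = 1.21e6 N/C.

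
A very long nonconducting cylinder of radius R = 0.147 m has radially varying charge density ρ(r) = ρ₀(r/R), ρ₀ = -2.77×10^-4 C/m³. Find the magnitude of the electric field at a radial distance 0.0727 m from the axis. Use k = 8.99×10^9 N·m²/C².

|E| = 3.75×10^5 N/C

Take a coaxial cylindrical Gaussian surface of radius r = 0.0727 m and length L (r < R).
Integrating ρ over the cross-section to radius r: λ_enc = (2πρ₀/R) ∫₀^r r'^2 dr' = 2πρ₀ r^3/(3·R) = -1.516×10^-6 C/m.
Applying ∮E·dA = Q_enc/ε₀ with the end caps contributing no flux:
E = 2k|λ_enc|/r = 2(8.99×10^9)(1.516×10^-6)/(0.0727) = 3.75×10^5 N/C.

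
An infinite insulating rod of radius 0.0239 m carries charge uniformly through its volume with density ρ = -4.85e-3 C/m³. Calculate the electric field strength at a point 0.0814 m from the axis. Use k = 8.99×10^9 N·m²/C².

Coaxial Gaussian cylinder, radius r = 0.0814 m, length L (r > 0.0239 m, full cross-section enclosed).
λ_enc = ρ·πR² = (-4.85×10^-3)π(0.0239)² = -8.703×10^-6 C/m.
Gauss's law: E·2πrL = λ_enc L/ε₀.
E = 2k|λ_enc|/r = 2(8.99×10^9)(8.703e-6)/(0.0814) = 1.92×10^6 N/C.

|E| = 1.92e6 N/C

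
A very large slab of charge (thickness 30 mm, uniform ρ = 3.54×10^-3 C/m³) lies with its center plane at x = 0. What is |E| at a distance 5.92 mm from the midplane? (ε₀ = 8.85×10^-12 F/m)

By symmetry E is perpendicular to the slab. A Gaussian pillbox from −5.92 mm to +5.92 mm (face area A) lies entirely within the slab.
Q_enc = ρ·(2x)·A and flux = 2EA, so 2EA = 2ρxA/ε₀ ⇒ E = |ρ|x/ε₀.
E = (3.54×10^-3)(0.00592)/(8.85×10^-12) = 2.37×10^6 N/C.

E = 2.37×10^6 N/C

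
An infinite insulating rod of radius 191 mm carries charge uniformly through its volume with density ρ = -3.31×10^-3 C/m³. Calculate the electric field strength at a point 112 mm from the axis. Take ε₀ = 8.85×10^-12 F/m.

Take a coaxial cylindrical Gaussian surface of radius r = 112 mm and length L (r < R).
Charge inside radius r per length L is ρ·πr²·L, so λ_enc = ρπr² = -1.304e-4 C/m.
Applying ∮E·dA = Q_enc/ε₀ with the end caps contributing no flux:
E = |λ_enc|/(2πε₀r) = (1.304×10^-4)/(2π·8.85×10^-12·0.112) = 2.09e7 N/C.

E = 2.09×10^7 V/m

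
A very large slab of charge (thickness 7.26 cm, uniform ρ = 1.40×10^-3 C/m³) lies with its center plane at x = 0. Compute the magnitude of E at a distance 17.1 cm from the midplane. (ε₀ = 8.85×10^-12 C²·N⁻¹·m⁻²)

The point |x| = 17.1 cm lies outside the slab (half-thickness 0.0363 m). A symmetric pillbox spanning the full slab encloses Q_enc = ρ·d·A.
Flux = 2EA ⇒ E = |ρ|d/(2ε₀), independent of distance outside.
E = (1.40×10^-3)(0.0726)/(2·8.85×10^-12) = 5.74×10^6 N/C.

|E| ≈ 5.74×10^6 N/C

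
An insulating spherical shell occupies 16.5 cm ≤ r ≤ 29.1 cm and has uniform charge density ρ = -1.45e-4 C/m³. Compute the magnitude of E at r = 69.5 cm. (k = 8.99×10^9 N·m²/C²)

By spherical symmetry E is radial; choose a Gaussian sphere of radius r = 69.5 cm (r > 29.1 cm, enclosing the whole shell).
Q_enc = ρ·(4π/3)(b³ − a³) = (-1.45e-4)·(4π/3)·((0.291)³ − (0.165)³) = -1.224×10^-5 C.
Since E is radial and uniform over the Gaussian sphere, Φ = E·4πr² = Q_enc/ε₀.
E = k|Q_enc|/r² = (8.99×10^9)(1.224e-5)/(0.695)² = 2.28e5 N/C.

E = 2.28×10^5 V/m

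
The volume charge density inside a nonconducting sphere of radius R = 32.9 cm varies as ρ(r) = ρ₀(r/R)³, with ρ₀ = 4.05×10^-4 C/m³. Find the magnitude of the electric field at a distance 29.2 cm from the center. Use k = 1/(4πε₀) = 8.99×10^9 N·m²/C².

1.56×10^6 V/m

Take a concentric spherical Gaussian surface of radius r = 29.2 cm (r < R).
Q_enc = ∫₀^r ρ(r')·4πr'² dr' = (4πρ₀/R³) ∫₀^r r'^5 dr' = 4πρ₀ r^6/(6·R³) = 1.476e-5 C.
Gauss's law: E·4πr² = Q_enc/ε₀.
E = k|Q_enc|/r² = (8.99×10^9)(1.476e-5)/(0.292)² = 1.56e6 N/C.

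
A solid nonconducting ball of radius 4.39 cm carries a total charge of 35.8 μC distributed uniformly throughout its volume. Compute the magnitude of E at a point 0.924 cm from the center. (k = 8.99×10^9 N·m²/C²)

By spherical symmetry E is radial; choose a Gaussian sphere of radius r = 0.924 cm (r < R).
For a uniform sphere the enclosed fraction is (r/R)³, so Q_enc = (35.8 μC)(0.00924/0.0439)³ = 3.338×10^-7 C.
By Gauss's law, ∮E·dA = E·4πr² = Q_enc/ε₀.
E = k|Q_enc|/r² = (8.99×10^9)(3.338×10^-7)/(0.00924)² = 3.51e7 N/C.

3.51×10^7 N/C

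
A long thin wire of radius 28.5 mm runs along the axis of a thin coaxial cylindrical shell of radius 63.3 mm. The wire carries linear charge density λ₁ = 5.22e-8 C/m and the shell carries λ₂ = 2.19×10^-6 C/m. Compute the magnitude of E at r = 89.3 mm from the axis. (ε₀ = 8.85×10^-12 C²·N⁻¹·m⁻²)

4.52×10^5 N/C

Choose a coaxial cylinder of radius r = 89.3 mm (arbitrary length L) as the Gaussian surface (r > 63.3 mm, enclosing both).
λ_enc = λ₁ + λ₂ = (5.22e-8) + (2.19×10^-6) = 2.242×10^-6 C/m.
Since E is radial and uniform over the curved surface, Φ = E·2πrL = Q_enc/ε₀ = λ_enc L/ε₀.
E = |λ_enc|/(2πε₀r) = (2.242e-6)/(2π·8.85×10^-12·0.0893) = 4.52×10^5 N/C.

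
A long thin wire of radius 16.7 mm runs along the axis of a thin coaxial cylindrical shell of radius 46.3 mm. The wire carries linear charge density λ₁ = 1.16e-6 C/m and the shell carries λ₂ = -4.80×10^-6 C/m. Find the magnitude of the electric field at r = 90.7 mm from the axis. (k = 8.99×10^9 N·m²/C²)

Take a coaxial cylindrical Gaussian surface of radius r = 90.7 mm and length L (r > 46.3 mm, enclosing both).
λ_enc = λ₁ + λ₂ = (1.16e-6) + (-4.80×10^-6) = -3.64×10^-6 C/m.
Since E is radial and uniform over the curved surface, Φ = E·2πrL = Q_enc/ε₀ = λ_enc L/ε₀.
E = 2k|λ_enc|/r = 2(8.99×10^9)(3.64e-6)/(0.0907) = 7.22e5 N/C.

E = 7.22e5 V/m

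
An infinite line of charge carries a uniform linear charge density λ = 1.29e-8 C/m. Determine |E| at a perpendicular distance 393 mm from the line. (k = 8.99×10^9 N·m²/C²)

Choose a coaxial cylinder of radius r = 393 mm (arbitrary length L) as the Gaussian surface.
Q_enc = λL, so λ_enc = 1.29e-8 C/m.
Applying ∮E·dA = Q_enc/ε₀ with the end caps contributing no flux:
E = 2k|λ_enc|/r = 2(8.99×10^9)(1.29×10^-8)/(0.393) = 590 N/C.

E = 590 N/C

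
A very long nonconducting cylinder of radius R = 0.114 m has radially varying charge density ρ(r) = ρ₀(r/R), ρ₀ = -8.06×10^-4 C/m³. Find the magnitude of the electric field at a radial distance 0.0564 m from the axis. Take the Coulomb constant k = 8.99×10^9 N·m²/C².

E ≈ 8.47×10^5 N/C

Choose a coaxial cylinder of radius r = 0.0564 m (arbitrary length L) as the Gaussian surface (r < R).
Integrating ρ over the cross-section to radius r: λ_enc = (2πρ₀/R) ∫₀^r r'^2 dr' = 2πρ₀ r^3/(3·R) = -2.657×10^-6 C/m.
Since E is radial and uniform over the curved surface, Φ = E·2πrL = Q_enc/ε₀ = λ_enc L/ε₀.
E = 2k|λ_enc|/r = 2(8.99×10^9)(2.657e-6)/(0.0564) = 8.47×10^5 N/C.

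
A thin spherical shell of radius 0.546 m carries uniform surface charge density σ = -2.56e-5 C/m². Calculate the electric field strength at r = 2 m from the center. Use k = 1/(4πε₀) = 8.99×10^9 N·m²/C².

|E| ≈ 2.16×10^5 N/C

By spherical symmetry E is radial; choose a Gaussian sphere of radius r = 2 m (r > 0.546 m).
The entire shell is enclosed: Q_enc = σ·4πR² = (-2.56e-5)·4π·(0.546)² = -9.59×10^-5 C.
Since E is radial and uniform over the Gaussian sphere, Φ = E·4πr² = Q_enc/ε₀.
E = k|Q_enc|/r² = (8.99×10^9)(9.59e-5)/(2)² = 2.16×10^5 N/C.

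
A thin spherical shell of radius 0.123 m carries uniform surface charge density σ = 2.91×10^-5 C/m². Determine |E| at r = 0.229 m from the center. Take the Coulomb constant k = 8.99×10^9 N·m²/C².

E ≈ 9.48e5 N/C

Symmetry ⇒ E = E(r) r̂. Gaussian sphere of radius r = 0.229 m (r > 0.123 m).
The entire shell is enclosed: Q_enc = σ·4πR² = (2.91×10^-5)·4π·(0.123)² = 5.532×10^-6 C.
Applying ∮E·dA = Q_enc/ε₀ with Φ = E(4πr²):
E = k|Q_enc|/r² = (8.99×10^9)(5.532e-6)/(0.229)² = 9.48e5 N/C.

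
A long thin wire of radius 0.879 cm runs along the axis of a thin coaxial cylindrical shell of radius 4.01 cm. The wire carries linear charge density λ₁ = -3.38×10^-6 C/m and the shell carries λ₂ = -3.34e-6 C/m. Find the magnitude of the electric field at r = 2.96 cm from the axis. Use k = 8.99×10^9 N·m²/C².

Coaxial Gaussian cylinder, radius r = 2.96 cm, length L (between the conductors, 0.879 cm < r < 4.01 cm).
Only the inner wire is enclosed; the outer shell contributes nothing inside itself. λ_enc = λ₁ = -3.38e-6 C/m.
Applying ∮E·dA = Q_enc/ε₀ with the end caps contributing no flux:
E = 2k|λ_enc|/r = 2(8.99×10^9)(3.38×10^-6)/(0.0296) = 2.05×10^6 N/C.

E ≈ 2.05×10^6 N/C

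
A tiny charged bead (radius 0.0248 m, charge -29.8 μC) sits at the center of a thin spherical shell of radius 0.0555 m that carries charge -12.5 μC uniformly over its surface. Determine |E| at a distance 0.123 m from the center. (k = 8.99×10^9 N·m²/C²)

Use a concentric Gaussian sphere at r = 0.123 m (r > 0.0555 m, enclosing both).
Q_enc = (-29.8 μC) + (-12.5 μC) = -4.23×10^-5 C.
Applying ∮E·dA = Q_enc/ε₀ with Φ = E(4πr²):
E = k|Q_enc|/r² = (8.99×10^9)(4.23×10^-5)/(0.123)² = 2.51×10^7 N/C.

|E| = 2.51×10^7 N/C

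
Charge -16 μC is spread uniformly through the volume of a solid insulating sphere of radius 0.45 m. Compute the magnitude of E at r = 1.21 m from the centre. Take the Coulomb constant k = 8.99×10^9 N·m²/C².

Use a concentric Gaussian sphere at r = 1.21 m (r > R, so the entire charge is enclosed).
Q_enc = -16 μC = -1.60e-5 C.
By Gauss's law, ∮E·dA = E·4πr² = Q_enc/ε₀.
E = k|Q_enc|/r² = (8.99×10^9)(1.60×10^-5)/(1.21)² = 9.82e4 N/C.

9.82×10^4 N/C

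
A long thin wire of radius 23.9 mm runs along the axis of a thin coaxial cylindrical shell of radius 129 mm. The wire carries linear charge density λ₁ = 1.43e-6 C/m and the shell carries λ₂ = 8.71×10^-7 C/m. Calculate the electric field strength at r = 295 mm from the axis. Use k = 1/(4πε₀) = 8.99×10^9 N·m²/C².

|E| ≈ 1.40×10^5 N/C

Take a coaxial cylindrical Gaussian surface of radius r = 295 mm and length L (r > 129 mm, enclosing both).
λ_enc = λ₁ + λ₂ = (1.43e-6) + (8.71×10^-7) = 2.301e-6 C/m.
Since E is radial and uniform over the curved surface, Φ = E·2πrL = Q_enc/ε₀ = λ_enc L/ε₀.
E = 2k|λ_enc|/r = 2(8.99×10^9)(2.301×10^-6)/(0.295) = 1.40×10^5 N/C.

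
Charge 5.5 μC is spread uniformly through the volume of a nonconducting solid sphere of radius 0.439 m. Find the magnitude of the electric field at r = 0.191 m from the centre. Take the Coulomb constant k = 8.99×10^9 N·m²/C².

1.12×10^5 N/C

By spherical symmetry E is radial; choose a Gaussian sphere of radius r = 0.191 m (r < R).
Only the charge within r is enclosed: Q_enc = Q·(r/R)³ = (5.5 μC)·(0.191 m/0.439 m)³ = 4.53e-7 C.
Gauss's law: E·4πr² = Q_enc/ε₀.
E = k|Q_enc|/r² = (8.99×10^9)(4.53×10^-7)/(0.191)² = 1.12×10^5 N/C.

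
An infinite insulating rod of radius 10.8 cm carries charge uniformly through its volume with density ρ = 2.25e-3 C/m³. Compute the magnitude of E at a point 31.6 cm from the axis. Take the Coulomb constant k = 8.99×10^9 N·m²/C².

|E| ≈ 4.69×10^6 V/m

Choose a coaxial cylinder of radius r = 31.6 cm (arbitrary length L) as the Gaussian surface (r > 10.8 cm, full cross-section enclosed).
λ_enc = ρ·πR² = (2.25×10^-3)π(0.108)² = 8.245e-5 C/m.
By Gauss's law (flux through the curved wall only), E·2πrL = λ_enc L/ε₀.
E = 2k|λ_enc|/r = 2(8.99×10^9)(8.245e-5)/(0.316) = 4.69×10^6 N/C.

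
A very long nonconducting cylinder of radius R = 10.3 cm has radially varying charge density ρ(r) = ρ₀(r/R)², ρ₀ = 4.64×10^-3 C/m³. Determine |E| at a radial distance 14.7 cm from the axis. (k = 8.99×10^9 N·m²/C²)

By cylindrical symmetry E is radial; use a coaxial Gaussian cylinder of radius 14.7 cm and length L (r > R, full charge per length enclosed).
λ_enc = 2π ∫₀^R ρ₀(r'/R)^2 r' dr' = 2πρ₀R²/4 = 7.732×10^-5 C/m.
Since E is radial and uniform over the curved surface, Φ = E·2πrL = Q_enc/ε₀ = λ_enc L/ε₀.
E = 2k|λ_enc|/r = 2(8.99×10^9)(7.732e-5)/(0.147) = 9.46×10^6 N/C.

|E| = 9.46×10^6 N/C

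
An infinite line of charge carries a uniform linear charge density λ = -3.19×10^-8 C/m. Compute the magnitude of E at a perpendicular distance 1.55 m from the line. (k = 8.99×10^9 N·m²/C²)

370 N/C

By cylindrical symmetry E is radial; use a coaxial Gaussian cylinder of radius 1.55 m and length L.
Q_enc = λL, so λ_enc = -3.19×10^-8 C/m.
Applying ∮E·dA = Q_enc/ε₀ with the end caps contributing no flux:
E = 2k|λ_enc|/r = 2(8.99×10^9)(3.19×10^-8)/(1.55) = 370 N/C.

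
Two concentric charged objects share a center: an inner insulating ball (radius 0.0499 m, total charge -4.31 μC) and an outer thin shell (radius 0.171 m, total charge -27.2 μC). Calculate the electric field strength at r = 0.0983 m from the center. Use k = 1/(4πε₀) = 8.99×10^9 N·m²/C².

By spherical symmetry E is radial; choose a Gaussian sphere of radius r = 0.0983 m (between the bodies, 0.0499 m < r < 0.171 m).
The shell at 0.171 m lies outside the Gaussian surface, so Q_enc = -4.31 μC = -4.31e-6 C.
Gauss's law: E·4πr² = Q_enc/ε₀.
E = k|Q_enc|/r² = (8.99×10^9)(4.31e-6)/(0.0983)² = 4.01×10^6 N/C.

E ≈ 4.01×10^6 V/m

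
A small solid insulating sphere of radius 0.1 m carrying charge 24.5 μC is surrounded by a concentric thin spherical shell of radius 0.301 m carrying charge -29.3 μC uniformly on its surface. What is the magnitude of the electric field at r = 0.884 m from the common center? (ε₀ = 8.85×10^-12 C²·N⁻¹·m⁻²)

5.52×10^4 N/C

Use a concentric Gaussian sphere at r = 0.884 m (r > 0.301 m, enclosing both).
Q_enc = (24.5 μC) + (-29.3 μC) = -4.80e-6 C.
Gauss's law: E·4πr² = Q_enc/ε₀.
E = |Q_enc|/(4πε₀r²) = (4.80×10^-6)/(4π·8.85×10^-12·(0.884)²) = 5.52×10^4 N/C.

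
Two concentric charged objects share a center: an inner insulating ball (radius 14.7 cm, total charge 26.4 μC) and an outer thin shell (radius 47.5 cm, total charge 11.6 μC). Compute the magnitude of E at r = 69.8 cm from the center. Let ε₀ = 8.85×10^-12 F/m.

|E| = 7.01×10^5 N/C

By spherical symmetry E is radial; choose a Gaussian sphere of radius r = 69.8 cm (r > 47.5 cm, enclosing both).
Q_enc = (26.4 μC) + (11.6 μC) = 3.80×10^-5 C.
Since E is radial and uniform over the Gaussian sphere, Φ = E·4πr² = Q_enc/ε₀.
E = |Q_enc|/(4πε₀r²) = (3.80×10^-5)/(4π·8.85×10^-12·(0.698)²) = 7.01e5 N/C.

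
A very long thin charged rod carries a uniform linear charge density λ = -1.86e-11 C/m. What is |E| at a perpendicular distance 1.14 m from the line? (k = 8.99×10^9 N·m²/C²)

|E| = 0.293 N/C

By cylindrical symmetry E is radial; use a coaxial Gaussian cylinder of radius 1.14 m and length L.
Q_enc = λL, so λ_enc = -1.86e-11 C/m.
Gauss's law: E·2πrL = λ_enc L/ε₀.
E = 2k|λ_enc|/r = 2(8.99×10^9)(1.86e-11)/(1.14) = 0.293 N/C.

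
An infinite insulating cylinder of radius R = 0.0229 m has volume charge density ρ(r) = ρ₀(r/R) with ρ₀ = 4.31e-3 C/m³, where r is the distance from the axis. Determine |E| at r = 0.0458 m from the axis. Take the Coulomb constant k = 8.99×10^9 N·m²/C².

|E| = 1.86×10^6 N/C

Coaxial Gaussian cylinder, radius r = 0.0458 m, length L (r > R, full charge per length enclosed).
λ_enc = 2π ∫₀^R ρ₀(r'/R)^1 r' dr' = 2πρ₀R²/3 = 4.734e-6 C/m.
By Gauss's law (flux through the curved wall only), E·2πrL = λ_enc L/ε₀.
E = 2k|λ_enc|/r = 2(8.99×10^9)(4.734×10^-6)/(0.0458) = 1.86×10^6 N/C.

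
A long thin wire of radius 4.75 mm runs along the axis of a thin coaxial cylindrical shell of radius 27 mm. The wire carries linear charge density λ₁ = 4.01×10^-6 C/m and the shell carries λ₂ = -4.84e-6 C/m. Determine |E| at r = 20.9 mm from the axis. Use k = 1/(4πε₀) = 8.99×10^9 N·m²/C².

E = 3.45×10^6 N/C

By cylindrical symmetry E is radial; use a coaxial Gaussian cylinder of radius 20.9 mm and length L (between the conductors, 4.75 mm < r < 27 mm).
The shell at 27 mm lies outside the Gaussian surface, so λ_enc = λ₁ = 4.01×10^-6 C/m.
Applying ∮E·dA = Q_enc/ε₀ with the end caps contributing no flux:
E = 2k|λ_enc|/r = 2(8.99×10^9)(4.01e-6)/(0.0209) = 3.45×10^6 N/C.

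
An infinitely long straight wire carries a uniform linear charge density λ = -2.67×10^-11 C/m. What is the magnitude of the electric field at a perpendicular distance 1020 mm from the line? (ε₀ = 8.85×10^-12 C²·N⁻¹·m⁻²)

By cylindrical symmetry E is radial; use a coaxial Gaussian cylinder of radius 1020 mm and length L.
Q_enc = λL, so λ_enc = -2.67×10^-11 C/m.
By Gauss's law (flux through the curved wall only), E·2πrL = λ_enc L/ε₀.
E = |λ_enc|/(2πε₀r) = (2.67e-11)/(2π·8.85×10^-12·1.02) = 0.471 N/C.

|E| ≈ 0.471 N/C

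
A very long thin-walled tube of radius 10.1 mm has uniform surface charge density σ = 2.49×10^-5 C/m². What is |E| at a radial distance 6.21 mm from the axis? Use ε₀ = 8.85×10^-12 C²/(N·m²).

By cylindrical symmetry E is radial; use a coaxial Gaussian cylinder of radius 6.21 mm and length L (r < 10.1 mm, inside the shell).
All the surface charge lies outside this cylinder: Q_enc = 0, hence E = 0.

E = 0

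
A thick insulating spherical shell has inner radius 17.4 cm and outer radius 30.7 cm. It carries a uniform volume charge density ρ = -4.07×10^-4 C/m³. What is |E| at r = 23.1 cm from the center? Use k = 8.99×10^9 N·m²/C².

|E| = 2.03×10^6 N/C

Take a concentric spherical Gaussian surface of radius r = 23.1 cm (within the shell material, 17.4 cm < r < 30.7 cm).
Only the shell between 17.4 cm and r is enclosed: Q_enc = ρ·(4π/3)(r³ − a³) = (-4.07e-4)·(4π/3)·((0.231)³ − (0.174)³) = -1.203×10^-5 C.
By Gauss's law, ∮E·dA = E·4πr² = Q_enc/ε₀.
E = k|Q_enc|/r² = (8.99×10^9)(1.203×10^-5)/(0.231)² = 2.03×10^6 N/C.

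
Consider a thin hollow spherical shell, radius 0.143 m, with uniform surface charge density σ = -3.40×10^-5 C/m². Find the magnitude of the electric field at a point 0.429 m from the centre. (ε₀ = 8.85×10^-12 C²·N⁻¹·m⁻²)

E = 4.27e5 N/C

Use a concentric Gaussian sphere at r = 0.429 m (r > 0.143 m).
The entire shell is enclosed: Q_enc = σ·4πR² = (-3.40×10^-5)·4π·(0.143)² = -8.737×10^-6 C.
Gauss's law: E·4πr² = Q_enc/ε₀.
E = |Q_enc|/(4πε₀r²) = (8.737×10^-6)/(4π·8.85×10^-12·(0.429)²) = 4.27e5 N/C.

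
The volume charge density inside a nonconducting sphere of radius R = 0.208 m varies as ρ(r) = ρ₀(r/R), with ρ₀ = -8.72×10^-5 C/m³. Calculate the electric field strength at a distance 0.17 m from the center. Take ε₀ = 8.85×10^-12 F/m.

Use a concentric Gaussian sphere at r = 0.17 m (r < R).
Q_enc = ∫₀^r ρ(r')·4πr'² dr' = (4πρ₀/R) ∫₀^r r'^3 dr' = 4πρ₀ r^4/(4·R) = -1.10×10^-6 C.
Applying ∮E·dA = Q_enc/ε₀ with Φ = E(4πr²):
E = |Q_enc|/(4πε₀r²) = (1.10×10^-6)/(4π·8.85×10^-12·(0.17)²) = 3.42×10^5 N/C.

|E| = 3.42×10^5 V/m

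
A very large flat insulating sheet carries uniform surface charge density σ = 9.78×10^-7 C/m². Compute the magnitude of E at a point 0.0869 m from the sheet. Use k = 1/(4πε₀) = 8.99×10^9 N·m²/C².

Choose a cylindrical pillbox piercing the sheet, end faces (area A) parallel to it.
Only the two end caps contribute flux: Φ = 2EA. With Q_enc = σA, Gauss's law gives E = |σ|/(2ε₀).
E = 2πk|σ| = 2π(8.99×10^9)(9.78×10^-7) = 5.52e4 N/C.

|E| = 5.52e4 V/m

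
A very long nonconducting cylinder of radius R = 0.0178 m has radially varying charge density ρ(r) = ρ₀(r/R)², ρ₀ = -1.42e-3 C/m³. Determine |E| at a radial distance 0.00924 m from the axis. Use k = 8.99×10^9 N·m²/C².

|E| ≈ 9.99×10^4 V/m

Take a coaxial cylindrical Gaussian surface of radius r = 0.00924 m and length L (r < R).
Integrating ρ over the cross-section to radius r: λ_enc = (2πρ₀/R²) ∫₀^r r'^3 dr' = 2πρ₀ r^4/(4·R²) = -5.132×10^-8 C/m.
Gauss's law: E·2πrL = λ_enc L/ε₀.
E = 2k|λ_enc|/r = 2(8.99×10^9)(5.132×10^-8)/(0.00924) = 9.99×10^4 N/C.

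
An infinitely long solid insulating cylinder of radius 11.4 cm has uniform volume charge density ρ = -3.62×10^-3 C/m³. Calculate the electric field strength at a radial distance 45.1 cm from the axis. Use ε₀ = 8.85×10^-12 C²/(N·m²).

Take a coaxial cylindrical Gaussian surface of radius r = 45.1 cm and length L (r > 11.4 cm, full cross-section enclosed).
λ_enc = ρ·πR² = (-3.62×10^-3)π(0.114)² = -1.478×10^-4 C/m.
Gauss's law: E·2πrL = λ_enc L/ε₀.
E = |λ_enc|/(2πε₀r) = (1.478e-4)/(2π·8.85×10^-12·0.451) = 5.89×10^6 N/C.

5.89×10^6 V/m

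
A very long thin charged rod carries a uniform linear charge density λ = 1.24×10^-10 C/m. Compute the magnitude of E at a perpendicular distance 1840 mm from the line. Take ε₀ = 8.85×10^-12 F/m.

1.21 N/C

Choose a coaxial cylinder of radius r = 1840 mm (arbitrary length L) as the Gaussian surface.
Q_enc = λL, so λ_enc = 1.24e-10 C/m.
Since E is radial and uniform over the curved surface, Φ = E·2πrL = Q_enc/ε₀ = λ_enc L/ε₀.
E = |λ_enc|/(2πε₀r) = (1.24×10^-10)/(2π·8.85×10^-12·1.84) = 1.21 N/C.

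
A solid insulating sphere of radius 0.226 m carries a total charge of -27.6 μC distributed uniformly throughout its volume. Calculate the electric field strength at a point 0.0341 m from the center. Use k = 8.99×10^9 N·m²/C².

Take a concentric spherical Gaussian surface of radius r = 0.0341 m (r < R).
Only the charge within r is enclosed: Q_enc = Q·(r/R)³ = (-27.6 μC)·(0.0341 m/0.226 m)³ = -9.481×10^-8 C.
Since E is radial and uniform over the Gaussian sphere, Φ = E·4πr² = Q_enc/ε₀.
E = k|Q_enc|/r² = (8.99×10^9)(9.481×10^-8)/(0.0341)² = 7.33×10^5 N/C.

7.33×10^5 V/m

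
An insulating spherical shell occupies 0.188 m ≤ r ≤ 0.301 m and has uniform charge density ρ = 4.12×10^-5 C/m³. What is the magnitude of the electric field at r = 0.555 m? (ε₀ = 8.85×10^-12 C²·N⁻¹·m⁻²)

|E| = 1.04e5 N/C

Use a concentric Gaussian sphere at r = 0.555 m (r > 0.301 m, enclosing the whole shell).
Q_enc = ρ·(4π/3)(b³ − a³) = (4.12×10^-5)·(4π/3)·((0.301)³ − (0.188)³) = 3.56×10^-6 C.
Since E is radial and uniform over the Gaussian sphere, Φ = E·4πr² = Q_enc/ε₀.
E = |Q_enc|/(4πε₀r²) = (3.56e-6)/(4π·8.85×10^-12·(0.555)²) = 1.04e5 N/C.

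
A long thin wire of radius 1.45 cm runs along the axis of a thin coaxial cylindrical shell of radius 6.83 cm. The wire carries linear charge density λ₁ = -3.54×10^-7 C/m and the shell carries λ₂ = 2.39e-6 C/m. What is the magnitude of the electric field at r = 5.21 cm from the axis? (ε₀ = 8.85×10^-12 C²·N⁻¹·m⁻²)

|E| ≈ 1.22e5 V/m

By cylindrical symmetry E is radial; use a coaxial Gaussian cylinder of radius 5.21 cm and length L (between the conductors, 1.45 cm < r < 6.83 cm).
The shell at 6.83 cm lies outside the Gaussian surface, so λ_enc = λ₁ = -3.54×10^-7 C/m.
Since E is radial and uniform over the curved surface, Φ = E·2πrL = Q_enc/ε₀ = λ_enc L/ε₀.
E = |λ_enc|/(2πε₀r) = (3.54×10^-7)/(2π·8.85×10^-12·0.0521) = 1.22×10^5 N/C.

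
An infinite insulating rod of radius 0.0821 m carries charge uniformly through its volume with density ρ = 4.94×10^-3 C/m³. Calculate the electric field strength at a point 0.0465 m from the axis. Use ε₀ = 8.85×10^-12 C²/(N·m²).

E = 1.30×10^7 N/C

By cylindrical symmetry E is radial; use a coaxial Gaussian cylinder of radius 0.0465 m and length L (r < R).
Enclosed charge per unit length: λ_enc = ρ·πr² = (4.94×10^-3)π(0.0465)² = 3.356e-5 C/m.
Since E is radial and uniform over the curved surface, Φ = E·2πrL = Q_enc/ε₀ = λ_enc L/ε₀.
E = |λ_enc|/(2πε₀r) = (3.356×10^-5)/(2π·8.85×10^-12·0.0465) = 1.30×10^7 N/C.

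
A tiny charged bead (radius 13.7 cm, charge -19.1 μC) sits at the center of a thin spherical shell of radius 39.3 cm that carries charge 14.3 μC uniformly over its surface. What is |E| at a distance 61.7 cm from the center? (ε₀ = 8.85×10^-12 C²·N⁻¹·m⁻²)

E ≈ 1.13e5 V/m

Use a concentric Gaussian sphere at r = 61.7 cm (r > 39.3 cm, enclosing both).
Q_enc = (-19.1 μC) + (14.3 μC) = -4.80×10^-6 C.
By Gauss's law, ∮E·dA = E·4πr² = Q_enc/ε₀.
E = |Q_enc|/(4πε₀r²) = (4.80×10^-6)/(4π·8.85×10^-12·(0.617)²) = 1.13e5 N/C.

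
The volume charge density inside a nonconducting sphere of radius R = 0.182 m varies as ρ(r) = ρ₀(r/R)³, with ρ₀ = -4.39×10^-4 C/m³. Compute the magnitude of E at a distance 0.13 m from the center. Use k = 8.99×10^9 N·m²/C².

Symmetry ⇒ E = E(r) r̂. Gaussian sphere of radius r = 0.13 m (r < R).
Q_enc = ∫₀^r ρ(r')·4πr'² dr' = (4πρ₀/R³) ∫₀^r r'^5 dr' = 4πρ₀ r^6/(6·R³) = -7.362e-7 C.
Applying ∮E·dA = Q_enc/ε₀ with Φ = E(4πr²):
E = k|Q_enc|/r² = (8.99×10^9)(7.362×10^-7)/(0.13)² = 3.92×10^5 N/C.

|E| = 3.92×10^5 V/m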